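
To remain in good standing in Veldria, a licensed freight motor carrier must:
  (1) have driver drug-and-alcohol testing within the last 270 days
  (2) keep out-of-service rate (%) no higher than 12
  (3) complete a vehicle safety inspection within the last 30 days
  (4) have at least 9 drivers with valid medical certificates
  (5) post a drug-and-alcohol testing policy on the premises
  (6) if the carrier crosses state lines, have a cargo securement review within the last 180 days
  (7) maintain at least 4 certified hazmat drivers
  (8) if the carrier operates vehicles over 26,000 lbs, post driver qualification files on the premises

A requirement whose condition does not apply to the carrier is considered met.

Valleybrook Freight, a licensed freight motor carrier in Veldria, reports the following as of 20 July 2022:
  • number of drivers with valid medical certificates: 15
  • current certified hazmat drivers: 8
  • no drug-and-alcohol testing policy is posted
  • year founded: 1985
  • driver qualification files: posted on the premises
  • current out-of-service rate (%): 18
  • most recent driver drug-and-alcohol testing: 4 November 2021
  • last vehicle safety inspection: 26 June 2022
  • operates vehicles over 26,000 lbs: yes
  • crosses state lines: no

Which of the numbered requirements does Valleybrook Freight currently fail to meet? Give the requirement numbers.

1. driver drug-and-alcohol testing 258 days ago vs limit 270 → met
2. out-of-service rate (%) 18 > 12 → not met
3. vehicle safety inspection 24 days ago vs limit 30 → met
4. drivers with valid medical certificates 15 ≥ 9 → met
5. drug-and-alcohol testing policy absent → not met
6. condition 'crosses state lines' does not hold → requirement n/a → met
7. certified hazmat drivers 8 ≥ 4 → met
8. condition 'operates vehicles over 26,000 lbs' holds; driver qualification files present → met
Not met: 2, 5

2, 5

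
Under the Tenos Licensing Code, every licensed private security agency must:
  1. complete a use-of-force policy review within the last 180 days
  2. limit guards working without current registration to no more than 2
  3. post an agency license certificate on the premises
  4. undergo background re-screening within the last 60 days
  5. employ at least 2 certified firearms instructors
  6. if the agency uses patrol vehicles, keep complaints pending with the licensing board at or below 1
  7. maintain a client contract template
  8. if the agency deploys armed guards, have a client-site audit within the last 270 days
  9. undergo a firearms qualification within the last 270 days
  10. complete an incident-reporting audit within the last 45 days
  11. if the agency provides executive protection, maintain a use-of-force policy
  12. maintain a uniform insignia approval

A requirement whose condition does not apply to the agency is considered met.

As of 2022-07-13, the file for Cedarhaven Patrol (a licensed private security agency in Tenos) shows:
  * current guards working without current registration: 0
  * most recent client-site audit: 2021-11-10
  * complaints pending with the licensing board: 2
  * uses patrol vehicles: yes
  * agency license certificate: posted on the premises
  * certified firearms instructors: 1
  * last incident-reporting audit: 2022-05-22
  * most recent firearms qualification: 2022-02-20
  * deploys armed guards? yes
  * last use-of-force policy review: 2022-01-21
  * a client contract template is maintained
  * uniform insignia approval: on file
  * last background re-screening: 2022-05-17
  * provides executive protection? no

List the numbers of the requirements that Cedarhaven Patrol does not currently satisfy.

5, 6, 10

1. use-of-force policy review 173 days ago vs limit 180 → met
2. guards working without current registration 0 ≤ 2 → met
3. agency license certificate present → met
4. background re-screening 57 days ago vs limit 60 → met
5. certified firearms instructors 1 < 2 → not met
6. condition 'uses patrol vehicles' holds; complaints pending with the licensing board 2 > 1 → not met
7. client contract template present → met
8. condition 'deploys armed guards' holds; client-site audit 245 days ago vs limit 270 → met
9. firearms qualification 143 days ago vs limit 270 → met
10. incident-reporting audit 52 days ago vs limit 45 → not met
11. condition 'provides executive protection' does not hold → requirement n/a → met
12. uniform insignia approval present → met
Not met: 5, 6, 10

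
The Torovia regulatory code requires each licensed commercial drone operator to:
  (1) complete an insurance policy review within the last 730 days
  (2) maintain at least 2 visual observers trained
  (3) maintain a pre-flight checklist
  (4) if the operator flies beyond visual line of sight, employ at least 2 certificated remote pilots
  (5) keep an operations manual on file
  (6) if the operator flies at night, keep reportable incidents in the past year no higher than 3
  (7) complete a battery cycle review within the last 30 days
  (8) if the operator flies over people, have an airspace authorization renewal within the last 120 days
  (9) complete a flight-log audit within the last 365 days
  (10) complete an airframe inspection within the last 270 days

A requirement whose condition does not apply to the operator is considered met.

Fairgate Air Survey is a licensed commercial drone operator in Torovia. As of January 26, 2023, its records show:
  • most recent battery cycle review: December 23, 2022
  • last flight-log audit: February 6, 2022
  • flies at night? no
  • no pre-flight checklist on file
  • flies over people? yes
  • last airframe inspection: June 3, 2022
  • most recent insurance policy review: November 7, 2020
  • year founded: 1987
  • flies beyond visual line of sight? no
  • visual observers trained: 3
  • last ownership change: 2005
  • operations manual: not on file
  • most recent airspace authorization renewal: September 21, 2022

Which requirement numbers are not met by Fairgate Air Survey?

1, 3, 5, 7, 8

1. insurance policy review 810 days ago vs limit 730 → not met
2. visual observers trained 3 ≥ 2 → met
3. pre-flight checklist absent → not met
4. condition 'flies beyond visual line of sight' does not hold → requirement n/a → met
5. operations manual absent → not met
6. condition 'flies at night' does not hold → requirement n/a → met
7. battery cycle review 34 days ago vs limit 30 → not met
8. condition 'flies over people' holds; airspace authorization renewal 127 days ago vs limit 120 → not met
9. flight-log audit 354 days ago vs limit 365 → met
10. airframe inspection 237 days ago vs limit 270 → met
Not met: 1, 3, 5, 7, 8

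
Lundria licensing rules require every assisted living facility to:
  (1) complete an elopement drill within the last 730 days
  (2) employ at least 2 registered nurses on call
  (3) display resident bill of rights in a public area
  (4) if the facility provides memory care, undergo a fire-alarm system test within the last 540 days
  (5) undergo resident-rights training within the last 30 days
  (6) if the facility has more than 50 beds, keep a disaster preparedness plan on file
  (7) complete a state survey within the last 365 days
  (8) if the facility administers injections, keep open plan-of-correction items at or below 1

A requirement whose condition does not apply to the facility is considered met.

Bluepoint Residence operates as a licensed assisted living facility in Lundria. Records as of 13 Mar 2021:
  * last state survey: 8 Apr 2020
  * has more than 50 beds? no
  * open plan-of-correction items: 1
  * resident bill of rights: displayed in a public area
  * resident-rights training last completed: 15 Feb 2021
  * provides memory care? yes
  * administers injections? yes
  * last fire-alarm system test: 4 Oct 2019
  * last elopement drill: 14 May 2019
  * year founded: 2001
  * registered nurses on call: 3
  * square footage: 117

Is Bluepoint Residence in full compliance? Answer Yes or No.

Yes

1. elopement drill 669 days ago vs limit 730 → met
2. registered nurses on call 3 ≥ 2 → met
3. resident bill of rights present → met
4. condition 'provides memory care' holds; fire-alarm system test 526 days ago vs limit 540 → met
5. resident-rights training 26 days ago vs limit 30 → met
6. condition 'has more than 50 beds' does not hold → requirement n/a → met
7. state survey 339 days ago vs limit 365 → met
8. condition 'administers injections' holds; open plan-of-correction items 1 ≤ 1 → met
All met.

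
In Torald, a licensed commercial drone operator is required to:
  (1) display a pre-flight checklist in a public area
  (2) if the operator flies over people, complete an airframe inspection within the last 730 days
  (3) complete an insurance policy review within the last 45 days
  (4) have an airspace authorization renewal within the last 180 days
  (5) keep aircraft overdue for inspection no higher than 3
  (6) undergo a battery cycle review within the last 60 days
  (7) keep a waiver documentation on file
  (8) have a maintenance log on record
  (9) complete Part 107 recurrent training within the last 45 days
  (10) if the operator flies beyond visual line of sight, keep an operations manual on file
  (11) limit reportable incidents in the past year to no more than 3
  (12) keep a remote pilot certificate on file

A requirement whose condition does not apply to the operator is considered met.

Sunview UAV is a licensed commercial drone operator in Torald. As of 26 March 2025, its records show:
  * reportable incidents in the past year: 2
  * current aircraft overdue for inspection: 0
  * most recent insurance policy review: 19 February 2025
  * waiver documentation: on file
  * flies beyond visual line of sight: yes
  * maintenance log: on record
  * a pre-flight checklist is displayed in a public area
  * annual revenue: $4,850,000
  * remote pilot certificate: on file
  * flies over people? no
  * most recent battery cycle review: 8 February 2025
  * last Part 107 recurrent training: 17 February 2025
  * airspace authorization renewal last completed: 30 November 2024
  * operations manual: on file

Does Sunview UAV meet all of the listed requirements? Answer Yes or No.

1. pre-flight checklist present → met
2. condition 'flies over people' does not hold → requirement n/a → met
3. insurance policy review 35 days ago vs limit 45 → met
4. airspace authorization renewal 116 days ago vs limit 180 → met
5. aircraft overdue for inspection 0 ≤ 3 → met
6. battery cycle review 46 days ago vs limit 60 → met
7. waiver documentation present → met
8. maintenance log present → met
9. Part 107 recurrent training 37 days ago vs limit 45 → met
10. condition 'flies beyond visual line of sight' holds; operations manual present → met
11. reportable incidents in the past year 2 ≤ 3 → met
12. remote pilot certificate present → met
All met.

Yes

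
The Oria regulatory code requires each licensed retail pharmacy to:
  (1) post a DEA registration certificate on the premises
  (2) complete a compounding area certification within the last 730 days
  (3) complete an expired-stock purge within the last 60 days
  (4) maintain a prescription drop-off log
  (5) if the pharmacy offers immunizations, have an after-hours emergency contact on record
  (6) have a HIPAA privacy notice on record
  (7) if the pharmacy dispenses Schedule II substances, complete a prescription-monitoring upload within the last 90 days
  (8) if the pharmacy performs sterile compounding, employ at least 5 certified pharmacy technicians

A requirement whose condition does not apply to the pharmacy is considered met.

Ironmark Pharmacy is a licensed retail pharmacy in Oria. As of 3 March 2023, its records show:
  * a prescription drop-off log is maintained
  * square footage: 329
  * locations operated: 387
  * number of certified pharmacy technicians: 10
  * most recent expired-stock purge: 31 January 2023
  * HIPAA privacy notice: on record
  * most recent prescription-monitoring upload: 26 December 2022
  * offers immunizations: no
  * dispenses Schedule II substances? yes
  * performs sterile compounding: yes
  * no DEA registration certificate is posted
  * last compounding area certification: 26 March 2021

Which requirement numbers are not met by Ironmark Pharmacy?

1

1. DEA registration certificate absent → not met
2. compounding area certification 707 days ago vs limit 730 → met
3. expired-stock purge 31 days ago vs limit 60 → met
4. prescription drop-off log present → met
5. condition 'offers immunizations' does not hold → requirement n/a → met
6. HIPAA privacy notice present → met
7. condition 'dispenses Schedule II substances' holds; prescription-monitoring upload 67 days ago vs limit 90 → met
8. condition 'performs sterile compounding' holds; certified pharmacy technicians 10 ≥ 5 → met
Not met: 1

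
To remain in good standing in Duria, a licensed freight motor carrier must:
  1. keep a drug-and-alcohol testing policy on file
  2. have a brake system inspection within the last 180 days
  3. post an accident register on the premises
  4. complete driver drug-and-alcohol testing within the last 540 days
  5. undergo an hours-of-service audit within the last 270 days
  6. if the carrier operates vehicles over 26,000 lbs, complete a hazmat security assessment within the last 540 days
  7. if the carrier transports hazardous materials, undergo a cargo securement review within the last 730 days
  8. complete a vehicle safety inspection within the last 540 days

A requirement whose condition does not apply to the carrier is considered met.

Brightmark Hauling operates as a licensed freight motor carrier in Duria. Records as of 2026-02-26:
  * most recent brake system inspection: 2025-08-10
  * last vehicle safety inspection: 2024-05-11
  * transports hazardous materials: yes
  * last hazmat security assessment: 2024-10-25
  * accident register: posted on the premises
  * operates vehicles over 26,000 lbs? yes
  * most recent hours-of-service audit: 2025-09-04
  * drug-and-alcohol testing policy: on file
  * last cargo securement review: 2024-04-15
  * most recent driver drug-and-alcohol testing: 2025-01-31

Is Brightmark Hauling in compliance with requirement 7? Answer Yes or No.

Yes

7. condition 'transports hazardous materials' holds; cargo securement review 682 days ago vs limit 730 → met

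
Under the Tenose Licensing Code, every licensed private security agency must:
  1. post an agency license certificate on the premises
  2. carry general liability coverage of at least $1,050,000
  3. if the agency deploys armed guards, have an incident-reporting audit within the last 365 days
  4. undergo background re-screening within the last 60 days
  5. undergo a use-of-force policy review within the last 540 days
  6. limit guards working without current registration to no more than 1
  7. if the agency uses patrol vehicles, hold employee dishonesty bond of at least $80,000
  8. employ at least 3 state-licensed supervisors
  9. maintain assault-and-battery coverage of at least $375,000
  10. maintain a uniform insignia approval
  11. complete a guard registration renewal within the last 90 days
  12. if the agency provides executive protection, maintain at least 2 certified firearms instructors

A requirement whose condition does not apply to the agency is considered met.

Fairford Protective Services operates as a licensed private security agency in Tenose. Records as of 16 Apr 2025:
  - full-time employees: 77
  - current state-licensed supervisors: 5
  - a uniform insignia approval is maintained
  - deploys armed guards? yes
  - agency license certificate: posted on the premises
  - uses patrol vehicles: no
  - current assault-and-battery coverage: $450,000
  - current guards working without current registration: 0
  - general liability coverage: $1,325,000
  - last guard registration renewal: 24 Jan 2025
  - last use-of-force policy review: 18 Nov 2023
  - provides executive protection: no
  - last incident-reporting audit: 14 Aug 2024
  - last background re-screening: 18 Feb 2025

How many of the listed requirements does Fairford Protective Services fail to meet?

1. agency license certificate present → met
2. general liability coverage $1,325,000 ≥ $1,050,000 → met
3. condition 'deploys armed guards' holds; incident-reporting audit 245 days ago vs limit 365 → met
4. background re-screening 57 days ago vs limit 60 → met
5. use-of-force policy review 515 days ago vs limit 540 → met
6. guards working without current registration 0 ≤ 1 → met
7. condition 'uses patrol vehicles' does not hold → requirement n/a → met
8. state-licensed supervisors 5 ≥ 3 → met
9. assault-and-battery coverage $450,000 ≥ $375,000 → met
10. uniform insignia approval present → met
11. guard registration renewal 82 days ago vs limit 90 → met
12. condition 'provides executive protection' does not hold → requirement n/a → met
Not met: 0 of 12

0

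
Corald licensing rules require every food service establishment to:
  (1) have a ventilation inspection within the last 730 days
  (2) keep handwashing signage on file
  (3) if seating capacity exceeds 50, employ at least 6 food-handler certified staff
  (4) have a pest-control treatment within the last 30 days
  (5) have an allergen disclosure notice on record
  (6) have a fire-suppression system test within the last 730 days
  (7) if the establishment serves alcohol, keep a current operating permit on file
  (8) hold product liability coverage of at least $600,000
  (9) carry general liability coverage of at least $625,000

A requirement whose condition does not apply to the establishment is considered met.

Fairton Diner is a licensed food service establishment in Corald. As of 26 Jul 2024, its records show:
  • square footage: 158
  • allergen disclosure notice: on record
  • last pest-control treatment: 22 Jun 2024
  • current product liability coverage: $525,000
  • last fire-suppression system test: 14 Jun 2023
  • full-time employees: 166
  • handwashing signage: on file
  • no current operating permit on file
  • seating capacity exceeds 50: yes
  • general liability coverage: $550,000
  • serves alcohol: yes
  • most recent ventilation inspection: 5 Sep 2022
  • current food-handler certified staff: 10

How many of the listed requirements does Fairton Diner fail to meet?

4

1. ventilation inspection 690 days ago vs limit 730 → met
2. handwashing signage present → met
3. condition 'seating capacity exceeds 50' holds; food-handler certified staff 10 ≥ 6 → met
4. pest-control treatment 34 days ago vs limit 30 → not met
5. allergen disclosure notice present → met
6. fire-suppression system test 408 days ago vs limit 730 → met
7. condition 'serves alcohol' holds; current operating permit absent → not met
8. product liability coverage $525,000 < $600,000 → not met
9. general liability coverage $550,000 < $625,000 → not met
Not met: 4 of 9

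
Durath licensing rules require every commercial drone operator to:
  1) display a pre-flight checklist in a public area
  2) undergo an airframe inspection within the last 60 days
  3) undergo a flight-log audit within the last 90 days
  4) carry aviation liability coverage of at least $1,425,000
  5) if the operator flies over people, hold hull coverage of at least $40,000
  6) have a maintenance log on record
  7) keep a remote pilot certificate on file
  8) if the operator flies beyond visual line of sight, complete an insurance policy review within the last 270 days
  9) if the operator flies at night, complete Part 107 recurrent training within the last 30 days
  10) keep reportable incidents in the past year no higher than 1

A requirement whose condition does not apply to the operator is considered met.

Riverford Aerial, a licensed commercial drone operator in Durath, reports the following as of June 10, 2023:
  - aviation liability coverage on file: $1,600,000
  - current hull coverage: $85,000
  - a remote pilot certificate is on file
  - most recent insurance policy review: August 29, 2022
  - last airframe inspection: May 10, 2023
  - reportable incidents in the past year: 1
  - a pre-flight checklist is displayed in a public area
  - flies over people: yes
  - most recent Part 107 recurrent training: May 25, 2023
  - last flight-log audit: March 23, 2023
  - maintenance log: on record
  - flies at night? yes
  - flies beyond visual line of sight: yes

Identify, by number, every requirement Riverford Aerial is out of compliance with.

8

1. pre-flight checklist present → met
2. airframe inspection 31 days ago vs limit 60 → met
3. flight-log audit 79 days ago vs limit 90 → met
4. aviation liability coverage $1,600,000 ≥ $1,425,000 → met
5. condition 'flies over people' holds; hull coverage $85,000 ≥ $40,000 → met
6. maintenance log present → met
7. remote pilot certificate present → met
8. condition 'flies beyond visual line of sight' holds; insurance policy review 285 days ago vs limit 270 → not met
9. condition 'flies at night' holds; Part 107 recurrent training 16 days ago vs limit 30 → met
10. reportable incidents in the past year 1 ≤ 1 → met
Not met: 8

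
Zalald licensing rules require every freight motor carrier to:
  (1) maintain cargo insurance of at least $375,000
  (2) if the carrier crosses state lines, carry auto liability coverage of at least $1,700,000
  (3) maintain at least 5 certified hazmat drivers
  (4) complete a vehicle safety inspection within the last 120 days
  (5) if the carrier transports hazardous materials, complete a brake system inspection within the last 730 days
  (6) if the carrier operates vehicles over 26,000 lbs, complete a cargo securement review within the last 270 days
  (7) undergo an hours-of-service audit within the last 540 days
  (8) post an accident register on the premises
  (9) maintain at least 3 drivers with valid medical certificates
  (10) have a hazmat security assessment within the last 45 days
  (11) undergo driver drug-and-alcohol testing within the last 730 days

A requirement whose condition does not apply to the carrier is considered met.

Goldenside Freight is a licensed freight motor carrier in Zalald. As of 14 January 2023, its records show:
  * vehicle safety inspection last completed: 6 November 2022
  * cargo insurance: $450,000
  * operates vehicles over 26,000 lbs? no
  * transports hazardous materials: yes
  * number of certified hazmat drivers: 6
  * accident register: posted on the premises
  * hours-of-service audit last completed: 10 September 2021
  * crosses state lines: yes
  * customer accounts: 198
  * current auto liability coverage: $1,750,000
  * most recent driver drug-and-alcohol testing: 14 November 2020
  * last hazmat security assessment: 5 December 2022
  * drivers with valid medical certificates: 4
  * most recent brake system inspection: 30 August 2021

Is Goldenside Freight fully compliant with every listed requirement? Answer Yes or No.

1. cargo insurance $450,000 ≥ $375,000 → met
2. condition 'crosses state lines' holds; auto liability coverage $1,750,000 ≥ $1,700,000 → met
3. certified hazmat drivers 6 ≥ 5 → met
4. vehicle safety inspection 69 days ago vs limit 120 → met
5. condition 'transports hazardous materials' holds; brake system inspection 502 days ago vs limit 730 → met
6. condition 'operates vehicles over 26,000 lbs' does not hold → requirement n/a → met
7. hours-of-service audit 491 days ago vs limit 540 → met
8. accident register present → met
9. drivers with valid medical certificates 4 ≥ 3 → met
10. hazmat security assessment 40 days ago vs limit 45 → met
11. driver drug-and-alcohol testing 791 days ago vs limit 730 → not met
Not met: 11

No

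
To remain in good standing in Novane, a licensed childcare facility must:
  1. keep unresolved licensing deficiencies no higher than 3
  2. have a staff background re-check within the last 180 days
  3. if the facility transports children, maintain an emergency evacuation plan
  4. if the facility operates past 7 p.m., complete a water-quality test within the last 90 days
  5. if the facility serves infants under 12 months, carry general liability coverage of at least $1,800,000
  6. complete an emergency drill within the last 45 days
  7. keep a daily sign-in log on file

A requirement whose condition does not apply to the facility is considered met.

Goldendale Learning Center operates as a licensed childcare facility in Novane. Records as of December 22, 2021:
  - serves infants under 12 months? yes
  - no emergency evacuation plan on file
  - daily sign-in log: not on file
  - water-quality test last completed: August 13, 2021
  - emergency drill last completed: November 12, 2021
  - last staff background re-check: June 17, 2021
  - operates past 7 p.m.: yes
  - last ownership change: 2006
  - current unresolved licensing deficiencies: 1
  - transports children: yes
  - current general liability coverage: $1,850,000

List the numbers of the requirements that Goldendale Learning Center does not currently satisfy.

2, 3, 4, 7

1. unresolved licensing deficiencies 1 ≤ 3 → met
2. staff background re-check 188 days ago vs limit 180 → not met
3. condition 'transports children' holds; emergency evacuation plan absent → not met
4. condition 'operates past 7 p.m.' holds; water-quality test 131 days ago vs limit 90 → not met
5. condition 'serves infants under 12 months' holds; general liability coverage $1,850,000 ≥ $1,800,000 → met
6. emergency drill 40 days ago vs limit 45 → met
7. daily sign-in log absent → not met
Not met: 2, 3, 4, 7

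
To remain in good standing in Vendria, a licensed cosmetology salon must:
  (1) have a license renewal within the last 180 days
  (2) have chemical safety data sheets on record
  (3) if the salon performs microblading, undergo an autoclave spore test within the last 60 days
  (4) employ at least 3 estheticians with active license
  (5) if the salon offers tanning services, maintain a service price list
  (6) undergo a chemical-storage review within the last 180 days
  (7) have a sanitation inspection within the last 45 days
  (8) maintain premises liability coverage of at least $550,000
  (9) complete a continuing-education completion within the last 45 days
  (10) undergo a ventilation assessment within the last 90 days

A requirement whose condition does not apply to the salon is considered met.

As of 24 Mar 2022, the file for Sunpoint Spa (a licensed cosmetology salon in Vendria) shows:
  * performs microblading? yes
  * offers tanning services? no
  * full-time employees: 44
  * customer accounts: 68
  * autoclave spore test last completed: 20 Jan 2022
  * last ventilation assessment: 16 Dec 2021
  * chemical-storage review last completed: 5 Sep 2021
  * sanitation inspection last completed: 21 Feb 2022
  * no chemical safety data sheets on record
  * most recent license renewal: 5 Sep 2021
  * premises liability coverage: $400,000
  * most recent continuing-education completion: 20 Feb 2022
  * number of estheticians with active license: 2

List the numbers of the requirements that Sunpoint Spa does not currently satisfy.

1. license renewal 200 days ago vs limit 180 → not met
2. chemical safety data sheets absent → not met
3. condition 'performs microblading' holds; autoclave spore test 63 days ago vs limit 60 → not met
4. estheticians with active license 2 < 3 → not met
5. condition 'offers tanning services' does not hold → requirement n/a → met
6. chemical-storage review 200 days ago vs limit 180 → not met
7. sanitation inspection 31 days ago vs limit 45 → met
8. premises liability coverage $400,000 < $550,000 → not met
9. continuing-education completion 32 days ago vs limit 45 → met
10. ventilation assessment 98 days ago vs limit 90 → not met
Not met: 1, 2, 3, 4, 6, 8, 10

1, 2, 3, 4, 6, 8, 10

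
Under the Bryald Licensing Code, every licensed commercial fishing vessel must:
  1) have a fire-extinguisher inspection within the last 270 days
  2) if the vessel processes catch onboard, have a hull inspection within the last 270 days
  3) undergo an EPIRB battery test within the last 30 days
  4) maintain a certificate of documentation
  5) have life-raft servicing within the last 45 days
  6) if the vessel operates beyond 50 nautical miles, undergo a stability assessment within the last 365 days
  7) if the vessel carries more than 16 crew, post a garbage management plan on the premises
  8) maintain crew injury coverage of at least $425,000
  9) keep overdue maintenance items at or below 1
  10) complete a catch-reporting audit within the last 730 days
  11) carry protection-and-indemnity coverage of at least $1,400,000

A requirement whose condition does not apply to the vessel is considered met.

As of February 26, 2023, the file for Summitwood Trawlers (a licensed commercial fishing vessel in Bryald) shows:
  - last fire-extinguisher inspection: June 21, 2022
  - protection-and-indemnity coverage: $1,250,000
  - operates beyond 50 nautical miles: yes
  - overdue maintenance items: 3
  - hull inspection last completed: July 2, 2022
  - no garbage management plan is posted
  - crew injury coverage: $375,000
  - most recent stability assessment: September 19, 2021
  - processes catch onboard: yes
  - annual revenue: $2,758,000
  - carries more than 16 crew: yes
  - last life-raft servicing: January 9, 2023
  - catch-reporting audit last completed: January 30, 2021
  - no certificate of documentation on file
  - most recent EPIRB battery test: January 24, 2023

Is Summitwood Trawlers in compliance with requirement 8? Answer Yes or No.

No

8. crew injury coverage $375,000 < $425,000 → not met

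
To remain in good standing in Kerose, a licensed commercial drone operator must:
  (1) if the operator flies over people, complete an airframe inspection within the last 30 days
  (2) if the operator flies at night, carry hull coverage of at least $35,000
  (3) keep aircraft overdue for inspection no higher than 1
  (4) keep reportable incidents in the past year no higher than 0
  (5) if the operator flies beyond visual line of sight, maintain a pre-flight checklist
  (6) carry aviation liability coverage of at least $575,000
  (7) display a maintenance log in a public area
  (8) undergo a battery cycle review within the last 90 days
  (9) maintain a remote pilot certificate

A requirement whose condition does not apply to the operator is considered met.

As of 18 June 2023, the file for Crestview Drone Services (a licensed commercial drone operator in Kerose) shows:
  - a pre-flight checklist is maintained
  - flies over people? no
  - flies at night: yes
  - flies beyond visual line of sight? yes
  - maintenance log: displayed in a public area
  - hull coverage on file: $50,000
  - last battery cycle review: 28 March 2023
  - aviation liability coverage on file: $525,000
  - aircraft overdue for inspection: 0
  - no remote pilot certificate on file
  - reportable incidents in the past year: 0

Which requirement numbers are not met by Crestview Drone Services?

6, 9

1. condition 'flies over people' does not hold → requirement n/a → met
2. condition 'flies at night' holds; hull coverage $50,000 ≥ $35,000 → met
3. aircraft overdue for inspection 0 ≤ 1 → met
4. reportable incidents in the past year 0 ≤ 0 → met
5. condition 'flies beyond visual line of sight' holds; pre-flight checklist present → met
6. aviation liability coverage $525,000 < $575,000 → not met
7. maintenance log present → met
8. battery cycle review 82 days ago vs limit 90 → met
9. remote pilot certificate absent → not met
Not met: 6, 9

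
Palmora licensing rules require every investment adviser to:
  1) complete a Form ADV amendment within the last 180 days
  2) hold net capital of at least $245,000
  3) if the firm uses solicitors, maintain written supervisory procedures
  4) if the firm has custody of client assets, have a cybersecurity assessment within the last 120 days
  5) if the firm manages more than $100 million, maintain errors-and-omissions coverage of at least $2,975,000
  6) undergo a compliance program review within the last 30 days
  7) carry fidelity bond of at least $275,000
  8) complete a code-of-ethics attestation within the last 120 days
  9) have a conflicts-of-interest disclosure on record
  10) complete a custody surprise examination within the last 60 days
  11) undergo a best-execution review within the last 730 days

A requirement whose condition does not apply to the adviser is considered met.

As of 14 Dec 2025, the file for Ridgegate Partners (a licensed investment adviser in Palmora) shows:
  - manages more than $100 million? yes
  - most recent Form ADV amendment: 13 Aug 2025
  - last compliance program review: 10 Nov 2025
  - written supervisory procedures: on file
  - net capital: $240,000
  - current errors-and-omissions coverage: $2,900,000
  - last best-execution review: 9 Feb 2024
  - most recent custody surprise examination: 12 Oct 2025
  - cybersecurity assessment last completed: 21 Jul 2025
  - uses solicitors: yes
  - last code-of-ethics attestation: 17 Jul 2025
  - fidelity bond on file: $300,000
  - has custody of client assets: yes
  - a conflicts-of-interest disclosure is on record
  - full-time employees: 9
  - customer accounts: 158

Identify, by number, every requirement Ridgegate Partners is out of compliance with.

1. Form ADV amendment 123 days ago vs limit 180 → met
2. net capital $240,000 < $245,000 → not met
3. condition 'uses solicitors' holds; written supervisory procedures present → met
4. condition 'has custody of client assets' holds; cybersecurity assessment 146 days ago vs limit 120 → not met
5. condition 'manages more than $100 million' holds; errors-and-omissions coverage $2,900,000 < $2,975,000 → not met
6. compliance program review 34 days ago vs limit 30 → not met
7. fidelity bond $300,000 ≥ $275,000 → met
8. code-of-ethics attestation 150 days ago vs limit 120 → not met
9. conflicts-of-interest disclosure present → met
10. custody surprise examination 63 days ago vs limit 60 → not met
11. best-execution review 674 days ago vs limit 730 → met
Not met: 2, 4, 5, 6, 8, 10

2, 4, 5, 6, 8, 10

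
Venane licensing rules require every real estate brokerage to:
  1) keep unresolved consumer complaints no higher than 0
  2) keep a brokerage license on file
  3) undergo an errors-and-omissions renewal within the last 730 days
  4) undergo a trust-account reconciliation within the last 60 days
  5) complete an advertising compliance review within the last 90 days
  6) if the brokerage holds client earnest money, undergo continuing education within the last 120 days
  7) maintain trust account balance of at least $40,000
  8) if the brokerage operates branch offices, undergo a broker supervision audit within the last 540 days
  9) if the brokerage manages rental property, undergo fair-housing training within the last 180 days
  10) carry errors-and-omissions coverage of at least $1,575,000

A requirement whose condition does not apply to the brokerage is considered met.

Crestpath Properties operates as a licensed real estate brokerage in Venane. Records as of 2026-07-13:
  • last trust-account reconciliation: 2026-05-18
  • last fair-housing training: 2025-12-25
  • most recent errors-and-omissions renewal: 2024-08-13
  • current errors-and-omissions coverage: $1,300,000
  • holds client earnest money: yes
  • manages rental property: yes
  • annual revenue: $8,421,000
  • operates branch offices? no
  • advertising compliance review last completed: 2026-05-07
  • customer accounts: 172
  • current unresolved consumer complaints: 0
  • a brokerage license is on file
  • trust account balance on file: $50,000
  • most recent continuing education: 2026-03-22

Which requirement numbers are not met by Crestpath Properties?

1. unresolved consumer complaints 0 ≤ 0 → met
2. brokerage license present → met
3. errors-and-omissions renewal 699 days ago vs limit 730 → met
4. trust-account reconciliation 56 days ago vs limit 60 → met
5. advertising compliance review 67 days ago vs limit 90 → met
6. condition 'holds client earnest money' holds; continuing education 113 days ago vs limit 120 → met
7. trust account balance $50,000 ≥ $40,000 → met
8. condition 'operates branch offices' does not hold → requirement n/a → met
9. condition 'manages rental property' holds; fair-housing training 200 days ago vs limit 180 → not met
10. errors-and-omissions coverage $1,300,000 < $1,575,000 → not met
Not met: 9, 10

9, 10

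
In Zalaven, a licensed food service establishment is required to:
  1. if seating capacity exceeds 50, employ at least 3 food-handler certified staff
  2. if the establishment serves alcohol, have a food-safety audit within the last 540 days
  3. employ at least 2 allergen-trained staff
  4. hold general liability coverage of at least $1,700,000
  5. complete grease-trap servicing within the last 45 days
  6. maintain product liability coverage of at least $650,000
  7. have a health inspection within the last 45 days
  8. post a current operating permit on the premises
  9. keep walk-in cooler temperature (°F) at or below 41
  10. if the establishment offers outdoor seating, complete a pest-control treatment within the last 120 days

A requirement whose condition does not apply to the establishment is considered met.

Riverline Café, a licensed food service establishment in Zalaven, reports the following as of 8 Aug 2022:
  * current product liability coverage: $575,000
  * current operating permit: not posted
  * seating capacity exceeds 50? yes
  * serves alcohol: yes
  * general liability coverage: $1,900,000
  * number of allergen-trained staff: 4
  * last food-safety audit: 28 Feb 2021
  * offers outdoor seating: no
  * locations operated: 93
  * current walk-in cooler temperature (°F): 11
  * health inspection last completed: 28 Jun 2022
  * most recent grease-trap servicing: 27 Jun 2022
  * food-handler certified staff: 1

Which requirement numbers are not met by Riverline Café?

1, 6, 8

1. condition 'seating capacity exceeds 50' holds; food-handler certified staff 1 < 3 → not met
2. condition 'serves alcohol' holds; food-safety audit 526 days ago vs limit 540 → met
3. allergen-trained staff 4 ≥ 2 → met
4. general liability coverage $1,900,000 ≥ $1,700,000 → met
5. grease-trap servicing 42 days ago vs limit 45 → met
6. product liability coverage $575,000 < $650,000 → not met
7. health inspection 41 days ago vs limit 45 → met
8. current operating permit absent → not met
9. walk-in cooler temperature (°F) 11 ≤ 41 → met
10. condition 'offers outdoor seating' does not hold → requirement n/a → met
Not met: 1, 6, 8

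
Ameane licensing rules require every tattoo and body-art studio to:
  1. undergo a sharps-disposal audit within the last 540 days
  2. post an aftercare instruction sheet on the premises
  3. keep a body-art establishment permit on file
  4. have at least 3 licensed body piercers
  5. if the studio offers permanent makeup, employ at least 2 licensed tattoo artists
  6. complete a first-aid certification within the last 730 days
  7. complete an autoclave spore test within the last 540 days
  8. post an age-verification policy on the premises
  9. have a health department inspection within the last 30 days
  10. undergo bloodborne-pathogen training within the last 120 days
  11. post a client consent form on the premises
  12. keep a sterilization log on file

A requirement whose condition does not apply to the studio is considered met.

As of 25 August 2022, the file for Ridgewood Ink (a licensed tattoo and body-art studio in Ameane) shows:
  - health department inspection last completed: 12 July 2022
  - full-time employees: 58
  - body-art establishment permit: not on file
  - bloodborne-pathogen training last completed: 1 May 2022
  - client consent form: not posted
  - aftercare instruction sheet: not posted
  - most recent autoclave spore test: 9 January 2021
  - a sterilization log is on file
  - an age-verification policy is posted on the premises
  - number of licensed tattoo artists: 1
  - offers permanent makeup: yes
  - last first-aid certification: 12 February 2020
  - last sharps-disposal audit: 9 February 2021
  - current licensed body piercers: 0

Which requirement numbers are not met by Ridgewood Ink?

1. sharps-disposal audit 562 days ago vs limit 540 → not met
2. aftercare instruction sheet absent → not met
3. body-art establishment permit absent → not met
4. licensed body piercers 0 < 3 → not met
5. condition 'offers permanent makeup' holds; licensed tattoo artists 1 < 2 → not met
6. first-aid certification 925 days ago vs limit 730 → not met
7. autoclave spore test 593 days ago vs limit 540 → not met
8. age-verification policy present → met
9. health department inspection 44 days ago vs limit 30 → not met
10. bloodborne-pathogen training 116 days ago vs limit 120 → met
11. client consent form absent → not met
12. sterilization log present → met
Not met: 1, 2, 3, 4, 5, 6, 7, 9, 11

1, 2, 3, 4, 5, 6, 7, 9, 11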